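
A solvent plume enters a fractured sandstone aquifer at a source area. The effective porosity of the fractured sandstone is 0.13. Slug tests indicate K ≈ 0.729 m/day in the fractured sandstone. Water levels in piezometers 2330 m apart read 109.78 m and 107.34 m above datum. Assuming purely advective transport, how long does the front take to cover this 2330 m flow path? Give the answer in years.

Hydraulic gradient i = (109.78 − 107.34) / 2330 = 2.44 / 2330 = 0.001047.
Darcy flux q = K · i = 0.7290 × 0.001047 = 0.0007634 m/day.
Seepage velocity v = q / n_e = 0.0007634 / 0.13 = 0.005872 m/day.
Travel time t = L / v = 2330 / 0.005872 = 3.968e+05 days = 1086 years.

1090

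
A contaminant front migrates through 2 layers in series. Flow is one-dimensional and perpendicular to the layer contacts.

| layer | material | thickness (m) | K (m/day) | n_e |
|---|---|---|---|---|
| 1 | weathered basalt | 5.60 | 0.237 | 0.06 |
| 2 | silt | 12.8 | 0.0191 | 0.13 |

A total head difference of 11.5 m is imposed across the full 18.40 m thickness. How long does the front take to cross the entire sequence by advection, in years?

0.330

With flow normal to the layers, continuity requires the same specific discharge q through every layer.
Σ(b_i/K_i) = 5.60/0.237 + 12.8/0.0191 = 693.8 d.
q = Δh / Σ(b_i/K_i) = 11.5 / 693.8 = 0.01658 m/day.
In each layer the seepage velocity is v_i = q/n_i, so the layer transit time is t_i = b_i·n_i / q:
  layer 1 (weathered basalt): t_1 = 5.60 × 0.06 / 0.01658 = 20.27 d
  layer 2 (silt): t_2 = 12.8 × 0.13 / 0.01658 = 100.4 d
Total t = Σ t_i = 120.7 days = 0.3303 years.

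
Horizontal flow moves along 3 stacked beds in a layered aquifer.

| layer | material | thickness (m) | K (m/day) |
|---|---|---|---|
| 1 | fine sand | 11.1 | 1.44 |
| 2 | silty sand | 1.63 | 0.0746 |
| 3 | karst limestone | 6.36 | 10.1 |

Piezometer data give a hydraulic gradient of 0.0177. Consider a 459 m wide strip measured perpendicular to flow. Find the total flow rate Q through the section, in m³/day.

653

Flow is parallel to layering, so each bed carries its own Darcy discharge and the transmissivities add.
Σ(K_i·b_i) = 1.44×11.1 + 0.0746×1.63 + 10.1×6.36 = 80.34 m²/day.
Hydraulic gradient i = 0.0177.
Q = Σ(K_i·b_i) · W · i = 80.34 × 459 × 0.01770 = 652.7 m³/day.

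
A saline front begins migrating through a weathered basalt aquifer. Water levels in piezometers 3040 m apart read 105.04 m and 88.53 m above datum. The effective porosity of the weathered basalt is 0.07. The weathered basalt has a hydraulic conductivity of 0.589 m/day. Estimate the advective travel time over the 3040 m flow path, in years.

182

Hydraulic gradient i = (105.04 − 88.53) / 3040 = 16.51 / 3040 = 0.005431.
Darcy flux q = K · i = 0.5890 × 0.005431 = 0.003199 m/day.
Seepage velocity v = q / n_e = 0.003199 / 0.07 = 0.04570 m/day.
Travel time t = L / v = 3040 / 0.04570 = 66525 days = 182.1 years.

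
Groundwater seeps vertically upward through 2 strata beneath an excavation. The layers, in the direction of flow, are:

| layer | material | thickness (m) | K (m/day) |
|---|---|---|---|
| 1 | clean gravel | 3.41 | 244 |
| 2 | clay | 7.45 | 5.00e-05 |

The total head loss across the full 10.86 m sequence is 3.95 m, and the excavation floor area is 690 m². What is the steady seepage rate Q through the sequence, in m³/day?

0.0183

Flow is perpendicular to layering, so the layers act in series and the equivalent K is the thickness-weighted harmonic mean.
Total thickness L = 3.41 + 7.45 = 10.86 m.
Σ(b_i/K_i) = 3.41/244 + 7.45/5.00e-05 = 1.490e+05 d.
K_eq = L / Σ(b_i/K_i) = 10.86 / 1.490e+05 = 7.289e-05 m/day.
Q = K_eq · A · (Δh/L) = 7.289e-05 × 690 × (3.95/10.86) = 0.01829 m³/day.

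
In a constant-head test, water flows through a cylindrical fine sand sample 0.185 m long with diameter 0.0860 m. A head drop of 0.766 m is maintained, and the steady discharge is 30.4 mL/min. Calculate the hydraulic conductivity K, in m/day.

Cross-sectional area A = π·(d/2)² = π × (0.0860/2)² = 0.005809 m².
Convert discharge: 30.4 mL/min = 5.067e-07 m³/s.
Darcy's law rearranged: K = Q·L / (A·Δh) = 5.067e-07 × 0.185 / (0.005809 × 0.766) = 2.107e-05 m/s = 1.820 m/day.

1.82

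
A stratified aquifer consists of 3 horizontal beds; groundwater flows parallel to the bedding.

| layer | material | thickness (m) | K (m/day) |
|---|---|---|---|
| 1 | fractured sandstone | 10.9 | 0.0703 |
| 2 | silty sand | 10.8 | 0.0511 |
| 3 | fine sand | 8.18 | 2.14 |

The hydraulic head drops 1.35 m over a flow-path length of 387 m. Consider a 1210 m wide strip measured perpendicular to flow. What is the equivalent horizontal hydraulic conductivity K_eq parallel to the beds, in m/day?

0.630

Flow is parallel to layering, so each bed carries its own Darcy discharge and the transmissivities add.
Σ(K_i·b_i) = 0.0703×10.9 + 0.0511×10.8 + 2.14×8.18 = 18.82 m²/day.
Total thickness b = 29.88 m, so K_eq = Σ(K_i·b_i)/b = 0.6300 m/day.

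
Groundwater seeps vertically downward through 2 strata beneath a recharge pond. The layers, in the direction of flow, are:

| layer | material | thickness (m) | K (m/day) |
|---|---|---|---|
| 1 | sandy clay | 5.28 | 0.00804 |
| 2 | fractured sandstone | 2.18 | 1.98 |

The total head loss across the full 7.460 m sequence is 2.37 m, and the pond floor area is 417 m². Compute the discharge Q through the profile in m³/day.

Flow is perpendicular to layering, so the layers act in series and the equivalent K is the thickness-weighted harmonic mean.
Total thickness L = 5.28 + 2.18 = 7.460 m.
Σ(b_i/K_i) = 5.28/0.00804 + 2.18/1.98 = 657.8 d.
K_eq = L / Σ(b_i/K_i) = 7.460 / 657.8 = 0.01134 m/day.
Q = K_eq · A · (Δh/L) = 0.01134 × 417 × (2.37/7.460) = 1.502 m³/day.

1.50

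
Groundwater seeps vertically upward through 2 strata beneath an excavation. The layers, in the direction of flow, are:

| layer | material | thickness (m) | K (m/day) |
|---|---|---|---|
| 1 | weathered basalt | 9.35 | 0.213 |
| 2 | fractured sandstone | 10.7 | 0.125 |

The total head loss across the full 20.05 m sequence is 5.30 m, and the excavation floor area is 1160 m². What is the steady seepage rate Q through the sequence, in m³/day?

Flow is perpendicular to layering, so the layers act in series and the equivalent K is the thickness-weighted harmonic mean.
Total thickness L = 9.35 + 10.7 = 20.05 m.
Σ(b_i/K_i) = 9.35/0.213 + 10.7/0.125 = 129.5 d.
K_eq = L / Σ(b_i/K_i) = 20.05 / 129.5 = 0.1548 m/day.
Q = K_eq · A · (Δh/L) = 0.1548 × 1160 × (5.30/20.05) = 47.48 m³/day.

47.5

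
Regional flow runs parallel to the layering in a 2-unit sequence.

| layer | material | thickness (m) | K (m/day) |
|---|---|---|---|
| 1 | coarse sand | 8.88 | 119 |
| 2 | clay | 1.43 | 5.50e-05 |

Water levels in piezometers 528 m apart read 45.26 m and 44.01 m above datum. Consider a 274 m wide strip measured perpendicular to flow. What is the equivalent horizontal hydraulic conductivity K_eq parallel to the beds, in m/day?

Flow is parallel to layering, so each bed carries its own Darcy discharge and the transmissivities add.
Σ(K_i·b_i) = 119×8.88 + 5.50e-05×1.43 = 1057 m²/day.
Total thickness b = 10.31 m, so K_eq = Σ(K_i·b_i)/b = 102.5 m/day.

102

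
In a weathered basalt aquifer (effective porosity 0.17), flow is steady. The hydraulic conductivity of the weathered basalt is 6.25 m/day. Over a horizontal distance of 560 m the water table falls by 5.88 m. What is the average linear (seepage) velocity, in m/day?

Hydraulic gradient i = Δh / L = 5.88 / 560 = 0.01050.
Darcy flux q = K · i = 6.250 × 0.01050 = 0.06563 m/day.
Seepage velocity v = q / n_e = 0.06563 / 0.17 = 0.3860 m/day.

0.386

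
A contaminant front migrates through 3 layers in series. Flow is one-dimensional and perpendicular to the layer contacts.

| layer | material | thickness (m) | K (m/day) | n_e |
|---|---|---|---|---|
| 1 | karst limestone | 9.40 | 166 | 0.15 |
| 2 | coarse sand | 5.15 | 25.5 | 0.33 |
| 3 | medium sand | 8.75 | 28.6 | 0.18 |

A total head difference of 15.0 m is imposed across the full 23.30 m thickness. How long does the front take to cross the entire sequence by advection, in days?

With flow normal to the layers, continuity requires the same specific discharge q through every layer.
Σ(b_i/K_i) = 9.40/166 + 5.15/25.5 + 8.75/28.6 = 0.5645 d.
q = Δh / Σ(b_i/K_i) = 15.0 / 0.5645 = 26.57 m/day.
In each layer the seepage velocity is v_i = q/n_i, so the layer transit time is t_i = b_i·n_i / q:
  layer 1 (karst limestone): t_1 = 9.40 × 0.15 / 26.57 = 0.05307 d
  layer 2 (coarse sand): t_2 = 5.15 × 0.33 / 26.57 = 0.06396 d
  layer 3 (medium sand): t_3 = 8.75 × 0.18 / 26.57 = 0.05928 d
Total t = Σ t_i = 0.1763 days.

0.176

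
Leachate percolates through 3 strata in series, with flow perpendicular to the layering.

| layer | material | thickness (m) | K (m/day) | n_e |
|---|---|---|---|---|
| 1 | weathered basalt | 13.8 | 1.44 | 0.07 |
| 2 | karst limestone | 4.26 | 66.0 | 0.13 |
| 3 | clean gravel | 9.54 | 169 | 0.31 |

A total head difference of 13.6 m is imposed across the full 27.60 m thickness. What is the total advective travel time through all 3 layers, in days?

3.19

With flow normal to the layers, continuity requires the same specific discharge q through every layer.
Σ(b_i/K_i) = 13.8/1.44 + 4.26/66.0 + 9.54/169 = 9.704 d.
q = Δh / Σ(b_i/K_i) = 13.6 / 9.704 = 1.401 m/day.
In each layer the seepage velocity is v_i = q/n_i, so the layer transit time is t_i = b_i·n_i / q:
  layer 1 (weathered basalt): t_1 = 13.8 × 0.07 / 1.401 = 0.6893 d
  layer 2 (karst limestone): t_2 = 4.26 × 0.13 / 1.401 = 0.3952 d
  layer 3 (clean gravel): t_3 = 9.54 × 0.31 / 1.401 = 2.110 d
Total t = Σ t_i = 3.195 days.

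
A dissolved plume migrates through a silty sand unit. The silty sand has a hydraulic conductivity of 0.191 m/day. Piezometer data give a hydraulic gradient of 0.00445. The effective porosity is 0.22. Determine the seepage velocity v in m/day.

0.00386

Hydraulic gradient i = 0.00445.
Darcy flux q = K · i = 0.1910 × 0.004450 = 0.0008500 m/day.
Seepage velocity v = q / n_e = 0.0008500 / 0.22 = 0.003863 m/day.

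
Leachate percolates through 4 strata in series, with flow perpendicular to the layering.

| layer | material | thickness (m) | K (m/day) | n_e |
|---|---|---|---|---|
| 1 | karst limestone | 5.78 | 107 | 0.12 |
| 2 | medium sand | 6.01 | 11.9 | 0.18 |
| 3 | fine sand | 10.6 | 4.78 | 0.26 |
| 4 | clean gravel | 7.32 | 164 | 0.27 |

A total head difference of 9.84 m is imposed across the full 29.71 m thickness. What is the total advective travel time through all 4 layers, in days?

With flow normal to the layers, continuity requires the same specific discharge q through every layer.
Σ(b_i/K_i) = 5.78/107 + 6.01/11.9 + 10.6/4.78 + 7.32/164 = 2.821 d.
q = Δh / Σ(b_i/K_i) = 9.84 / 2.821 = 3.488 m/day.
In each layer the seepage velocity is v_i = q/n_i, so the layer transit time is t_i = b_i·n_i / q:
  layer 1 (karst limestone): t_1 = 5.78 × 0.12 / 3.488 = 0.1989 d
  layer 2 (medium sand): t_2 = 6.01 × 0.18 / 3.488 = 0.3102 d
  layer 3 (fine sand): t_3 = 10.6 × 0.26 / 3.488 = 0.7902 d
  layer 4 (clean gravel): t_4 = 7.32 × 0.27 / 3.488 = 0.5667 d
Total t = Σ t_i = 1.866 days.

1.87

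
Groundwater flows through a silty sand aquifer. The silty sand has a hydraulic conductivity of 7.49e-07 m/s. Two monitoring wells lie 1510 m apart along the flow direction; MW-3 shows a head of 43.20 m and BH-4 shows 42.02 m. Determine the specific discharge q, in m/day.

Convert K: 7.49e-07 m/s × 86400 = 0.06471 m/day.
Hydraulic gradient i = (43.20 − 42.02) / 1510 = 1.18 / 1510 = 0.0007815.
Specific discharge q = K · i = 0.06471 × 0.0007815 = 5.057e-05 m/day.

5.06e-05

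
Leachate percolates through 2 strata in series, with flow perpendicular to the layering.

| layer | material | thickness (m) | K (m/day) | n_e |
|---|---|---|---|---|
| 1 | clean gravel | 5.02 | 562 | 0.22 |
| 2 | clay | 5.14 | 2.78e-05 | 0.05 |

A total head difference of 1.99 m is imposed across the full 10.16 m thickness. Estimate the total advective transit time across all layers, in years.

346

With flow normal to the layers, continuity requires the same specific discharge q through every layer.
Σ(b_i/K_i) = 5.02/562 + 5.14/2.78e-05 = 1.849e+05 d.
q = Δh / Σ(b_i/K_i) = 1.99 / 1.849e+05 = 1.076e-05 m/day.
In each layer the seepage velocity is v_i = q/n_i, so the layer transit time is t_i = b_i·n_i / q:
  layer 1 (clean gravel): t_1 = 5.02 × 0.22 / 1.076e-05 = 1.026e+05 d
  layer 2 (clay): t_2 = 5.14 × 0.05 / 1.076e-05 = 23878 d
Total t = Σ t_i = 1.265e+05 days = 346.3 years.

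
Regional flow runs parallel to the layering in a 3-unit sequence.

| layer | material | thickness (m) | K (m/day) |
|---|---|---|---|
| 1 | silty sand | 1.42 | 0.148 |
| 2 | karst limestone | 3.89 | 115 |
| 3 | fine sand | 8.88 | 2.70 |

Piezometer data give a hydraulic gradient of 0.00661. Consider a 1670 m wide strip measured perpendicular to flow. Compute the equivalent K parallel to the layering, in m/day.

33.2

Flow is parallel to layering, so each bed carries its own Darcy discharge and the transmissivities add.
Σ(K_i·b_i) = 0.148×1.42 + 115×3.89 + 2.70×8.88 = 471.5 m²/day.
Total thickness b = 14.19 m, so K_eq = Σ(K_i·b_i)/b = 33.23 m/day.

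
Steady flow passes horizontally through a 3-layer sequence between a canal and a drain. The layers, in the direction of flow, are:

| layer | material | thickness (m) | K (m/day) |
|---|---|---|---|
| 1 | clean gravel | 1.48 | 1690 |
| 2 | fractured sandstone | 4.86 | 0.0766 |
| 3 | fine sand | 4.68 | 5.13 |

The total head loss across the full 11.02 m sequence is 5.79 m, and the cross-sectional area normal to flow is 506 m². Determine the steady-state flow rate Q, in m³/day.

45.5

Flow is perpendicular to layering, so the layers act in series and the equivalent K is the thickness-weighted harmonic mean.
Total thickness L = 1.48 + 4.86 + 4.68 = 11.02 m.
Σ(b_i/K_i) = 1.48/1690 + 4.86/0.0766 + 4.68/5.13 = 64.36 d.
K_eq = L / Σ(b_i/K_i) = 11.02 / 64.36 = 0.1712 m/day.
Q = K_eq · A · (Δh/L) = 0.1712 × 506 × (5.79/11.02) = 45.52 m³/day.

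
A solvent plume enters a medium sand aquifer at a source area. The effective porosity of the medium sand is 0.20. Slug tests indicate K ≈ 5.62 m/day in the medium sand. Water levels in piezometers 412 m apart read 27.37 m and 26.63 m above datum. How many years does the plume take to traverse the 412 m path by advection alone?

Hydraulic gradient i = (27.37 − 26.63) / 412 = 0.74 / 412 = 0.001796.
Darcy flux q = K · i = 5.620 × 0.001796 = 0.01009 m/day.
Seepage velocity v = q / n_e = 0.01009 / 0.20 = 0.05047 m/day.
Travel time t = L / v = 412 / 0.05047 = 8163 days = 22.35 years.

22.3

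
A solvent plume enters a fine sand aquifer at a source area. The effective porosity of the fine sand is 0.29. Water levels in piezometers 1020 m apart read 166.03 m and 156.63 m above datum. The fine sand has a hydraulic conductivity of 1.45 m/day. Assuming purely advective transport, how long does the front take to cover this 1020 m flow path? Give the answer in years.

60.6

Hydraulic gradient i = (166.03 − 156.63) / 1020 = 9.4 / 1020 = 0.009216.
Darcy flux q = K · i = 1.450 × 0.009216 = 0.01336 m/day.
Seepage velocity v = q / n_e = 0.01336 / 0.29 = 0.04608 m/day.
Travel time t = L / v = 1020 / 0.04608 = 22136 days = 60.61 years.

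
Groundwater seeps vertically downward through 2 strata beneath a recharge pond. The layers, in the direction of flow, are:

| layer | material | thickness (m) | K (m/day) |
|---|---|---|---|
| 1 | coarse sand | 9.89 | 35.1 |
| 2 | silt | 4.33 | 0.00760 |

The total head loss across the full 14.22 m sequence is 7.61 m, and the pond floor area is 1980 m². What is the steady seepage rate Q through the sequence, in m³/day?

Flow is perpendicular to layering, so the layers act in series and the equivalent K is the thickness-weighted harmonic mean.
Total thickness L = 9.89 + 4.33 = 14.22 m.
Σ(b_i/K_i) = 9.89/35.1 + 4.33/0.00760 = 570.0 d.
K_eq = L / Σ(b_i/K_i) = 14.22 / 570.0 = 0.02495 m/day.
Q = K_eq · A · (Δh/L) = 0.02495 × 1980 × (7.61/14.22) = 26.43 m³/day.

26.4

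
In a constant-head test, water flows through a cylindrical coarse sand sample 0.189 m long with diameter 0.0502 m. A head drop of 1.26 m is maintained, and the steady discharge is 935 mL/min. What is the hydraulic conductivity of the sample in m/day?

Cross-sectional area A = π·(d/2)² = π × (0.0502/2)² = 0.001979 m².
Convert discharge: 935 mL/min = 1.558e-05 m³/s.
Darcy's law rearranged: K = Q·L / (A·Δh) = 1.558e-05 × 0.189 / (0.001979 × 1.26) = 0.001181 m/s = 102.0 m/day.

102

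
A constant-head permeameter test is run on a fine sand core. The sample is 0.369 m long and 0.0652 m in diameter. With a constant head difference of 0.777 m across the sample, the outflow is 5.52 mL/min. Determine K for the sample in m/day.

1.13

Cross-sectional area A = π·(d/2)² = π × (0.0652/2)² = 0.003339 m².
Convert discharge: 5.52 mL/min = 9.200e-08 m³/s.
Darcy's law rearranged: K = Q·L / (A·Δh) = 9.200e-08 × 0.369 / (0.003339 × 0.777) = 1.309e-05 m/s = 1.131 m/day.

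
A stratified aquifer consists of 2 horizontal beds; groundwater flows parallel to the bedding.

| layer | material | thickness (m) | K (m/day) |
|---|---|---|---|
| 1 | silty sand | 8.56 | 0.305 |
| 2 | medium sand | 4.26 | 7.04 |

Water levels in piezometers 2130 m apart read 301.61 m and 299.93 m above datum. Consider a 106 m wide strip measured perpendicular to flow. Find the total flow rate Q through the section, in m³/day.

Flow is parallel to layering, so each bed carries its own Darcy discharge and the transmissivities add.
Σ(K_i·b_i) = 0.305×8.56 + 7.04×4.26 = 32.60 m²/day.
Hydraulic gradient i = (301.61 − 299.93) / 2130 = 1.68 / 2130 = 0.0007887.
Q = Σ(K_i·b_i) · W · i = 32.60 × 106 × 0.0007887 = 2.726 m³/day.

2.73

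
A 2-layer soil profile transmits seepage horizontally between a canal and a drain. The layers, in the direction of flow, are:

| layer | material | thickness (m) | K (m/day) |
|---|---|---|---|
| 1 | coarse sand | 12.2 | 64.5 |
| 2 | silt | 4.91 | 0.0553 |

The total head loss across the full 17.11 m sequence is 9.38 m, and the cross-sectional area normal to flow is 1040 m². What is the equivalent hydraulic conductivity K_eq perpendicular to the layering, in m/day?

0.192

Flow is perpendicular to layering, so the layers act in series and the equivalent K is the thickness-weighted harmonic mean.
Total thickness L = 12.2 + 4.91 = 17.11 m.
Σ(b_i/K_i) = 12.2/64.5 + 4.91/0.0553 = 88.98 d.
K_eq = L / Σ(b_i/K_i) = 17.11 / 88.98 = 0.1923 m/day.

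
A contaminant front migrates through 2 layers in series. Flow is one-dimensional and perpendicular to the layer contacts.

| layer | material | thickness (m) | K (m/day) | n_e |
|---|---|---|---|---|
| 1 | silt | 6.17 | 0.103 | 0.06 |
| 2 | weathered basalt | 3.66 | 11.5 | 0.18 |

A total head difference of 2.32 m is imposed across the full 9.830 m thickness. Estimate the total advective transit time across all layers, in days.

26.7

With flow normal to the layers, continuity requires the same specific discharge q through every layer.
Σ(b_i/K_i) = 6.17/0.103 + 3.66/11.5 = 60.22 d.
q = Δh / Σ(b_i/K_i) = 2.32 / 60.22 = 0.03852 m/day.
In each layer the seepage velocity is v_i = q/n_i, so the layer transit time is t_i = b_i·n_i / q:
  layer 1 (silt): t_1 = 6.17 × 0.06 / 0.03852 = 9.609 d
  layer 2 (weathered basalt): t_2 = 3.66 × 0.18 / 0.03852 = 17.10 d
Total t = Σ t_i = 26.71 days.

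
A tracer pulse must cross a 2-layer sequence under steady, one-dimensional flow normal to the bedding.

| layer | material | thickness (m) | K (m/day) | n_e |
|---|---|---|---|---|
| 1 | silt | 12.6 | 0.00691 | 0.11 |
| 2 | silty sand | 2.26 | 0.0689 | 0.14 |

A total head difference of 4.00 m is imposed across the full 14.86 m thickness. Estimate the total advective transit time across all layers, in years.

With flow normal to the layers, continuity requires the same specific discharge q through every layer.
Σ(b_i/K_i) = 12.6/0.00691 + 2.26/0.0689 = 1856 d.
q = Δh / Σ(b_i/K_i) = 4.00 / 1856 = 0.002155 m/day.
In each layer the seepage velocity is v_i = q/n_i, so the layer transit time is t_i = b_i·n_i / q:
  layer 1 (silt): t_1 = 12.6 × 0.11 / 0.002155 = 643.2 d
  layer 2 (silty sand): t_2 = 2.26 × 0.14 / 0.002155 = 146.8 d
Total t = Σ t_i = 790.0 days = 2.163 years.

2.16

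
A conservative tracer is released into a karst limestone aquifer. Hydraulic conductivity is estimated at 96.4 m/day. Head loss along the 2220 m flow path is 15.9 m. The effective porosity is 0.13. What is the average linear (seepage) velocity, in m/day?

5.31

Hydraulic gradient i = Δh / L = 15.9 / 2220 = 0.007162.
Darcy flux q = K · i = 96.40 × 0.007162 = 0.6904 m/day.
Seepage velocity v = q / n_e = 0.6904 / 0.13 = 5.311 m/day.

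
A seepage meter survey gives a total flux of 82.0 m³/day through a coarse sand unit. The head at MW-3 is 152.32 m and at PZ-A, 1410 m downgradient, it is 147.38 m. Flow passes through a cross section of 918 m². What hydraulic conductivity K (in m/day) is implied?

Hydraulic gradient i = (152.32 − 147.38) / 1410 = 4.94 / 1410 = 0.003504.
From Q = K·A·i, K = Q / (A·i) = 82.0 / (918.0 × 0.003504) = 25.50 m/day.

25.5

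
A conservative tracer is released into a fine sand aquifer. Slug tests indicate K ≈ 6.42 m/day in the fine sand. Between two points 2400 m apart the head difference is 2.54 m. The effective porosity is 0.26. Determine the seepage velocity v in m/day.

Hydraulic gradient i = Δh / L = 2.54 / 2400 = 0.001058.
Darcy flux q = K · i = 6.420 × 0.001058 = 0.006795 m/day.
Seepage velocity v = q / n_e = 0.006795 / 0.26 = 0.02613 m/day.

0.0261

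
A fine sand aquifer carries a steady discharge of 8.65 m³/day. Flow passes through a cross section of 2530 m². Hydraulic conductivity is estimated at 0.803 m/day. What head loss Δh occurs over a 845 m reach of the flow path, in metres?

3.60

From Q = K·A·i, i = Q / (K·A) = 8.65 / (0.8030 × 2530) = 0.004258.
Head loss Δh = i · L = 0.004258 × 845 = 3.598 m.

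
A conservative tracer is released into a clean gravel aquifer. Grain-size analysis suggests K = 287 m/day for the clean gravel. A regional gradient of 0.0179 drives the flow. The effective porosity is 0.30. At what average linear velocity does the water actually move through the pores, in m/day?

17.1

Hydraulic gradient i = 0.0179.
Darcy flux q = K · i = 287.0 × 0.01790 = 5.137 m/day.
Seepage velocity v = q / n_e = 5.137 / 0.30 = 17.12 m/day.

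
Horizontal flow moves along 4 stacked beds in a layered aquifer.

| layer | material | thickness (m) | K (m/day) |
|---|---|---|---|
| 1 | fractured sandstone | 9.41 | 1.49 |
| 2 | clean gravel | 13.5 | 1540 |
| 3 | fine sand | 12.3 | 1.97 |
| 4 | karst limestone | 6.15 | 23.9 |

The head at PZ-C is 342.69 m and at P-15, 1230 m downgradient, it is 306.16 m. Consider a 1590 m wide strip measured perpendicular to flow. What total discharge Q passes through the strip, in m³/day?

Flow is parallel to layering, so each bed carries its own Darcy discharge and the transmissivities add.
Σ(K_i·b_i) = 1.49×9.41 + 1540×13.5 + 1.97×12.3 + 23.9×6.15 = 20975 m²/day.
Hydraulic gradient i = (342.69 − 306.16) / 1230 = 36.53 / 1230 = 0.02970.
Q = Σ(K_i·b_i) · W · i = 20975 × 1590 × 0.02970 = 9.905e+05 m³/day.

990000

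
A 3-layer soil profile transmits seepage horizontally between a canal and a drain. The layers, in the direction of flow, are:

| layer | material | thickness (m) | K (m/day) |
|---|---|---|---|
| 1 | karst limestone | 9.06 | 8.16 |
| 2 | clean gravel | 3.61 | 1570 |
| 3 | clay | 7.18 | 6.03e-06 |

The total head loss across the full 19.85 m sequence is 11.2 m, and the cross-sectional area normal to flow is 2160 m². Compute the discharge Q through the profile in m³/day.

0.0203

Flow is perpendicular to layering, so the layers act in series and the equivalent K is the thickness-weighted harmonic mean.
Total thickness L = 9.06 + 3.61 + 7.18 = 19.85 m.
Σ(b_i/K_i) = 9.06/8.16 + 3.61/1570 + 7.18/6.03e-06 = 1.191e+06 d.
K_eq = L / Σ(b_i/K_i) = 19.85 / 1.191e+06 = 1.667e-05 m/day.
Q = K_eq · A · (Δh/L) = 1.667e-05 × 2160 × (11.2/19.85) = 0.02032 m³/day.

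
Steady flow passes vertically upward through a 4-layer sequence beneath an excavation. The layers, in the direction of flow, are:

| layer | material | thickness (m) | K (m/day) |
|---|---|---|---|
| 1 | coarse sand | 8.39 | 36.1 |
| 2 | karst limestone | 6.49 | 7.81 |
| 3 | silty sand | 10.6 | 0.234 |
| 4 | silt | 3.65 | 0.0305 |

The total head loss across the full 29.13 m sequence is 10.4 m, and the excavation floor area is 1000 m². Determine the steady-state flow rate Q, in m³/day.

62.6

Flow is perpendicular to layering, so the layers act in series and the equivalent K is the thickness-weighted harmonic mean.
Total thickness L = 8.39 + 6.49 + 10.6 + 3.65 = 29.13 m.
Σ(b_i/K_i) = 8.39/36.1 + 6.49/7.81 + 10.6/0.234 + 3.65/0.0305 = 166.0 d.
K_eq = L / Σ(b_i/K_i) = 29.13 / 166.0 = 0.1754 m/day.
Q = K_eq · A · (Δh/L) = 0.1754 × 1000 × (10.4/29.13) = 62.64 m³/day.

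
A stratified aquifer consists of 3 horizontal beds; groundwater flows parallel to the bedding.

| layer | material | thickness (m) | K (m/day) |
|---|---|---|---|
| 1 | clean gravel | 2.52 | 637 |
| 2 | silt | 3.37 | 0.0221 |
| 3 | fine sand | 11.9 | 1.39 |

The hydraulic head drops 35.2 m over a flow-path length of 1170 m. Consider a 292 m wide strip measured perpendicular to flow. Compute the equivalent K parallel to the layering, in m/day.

91.2

Flow is parallel to layering, so each bed carries its own Darcy discharge and the transmissivities add.
Σ(K_i·b_i) = 637×2.52 + 0.0221×3.37 + 1.39×11.9 = 1622 m²/day.
Total thickness b = 17.79 m, so K_eq = Σ(K_i·b_i)/b = 91.17 m/day.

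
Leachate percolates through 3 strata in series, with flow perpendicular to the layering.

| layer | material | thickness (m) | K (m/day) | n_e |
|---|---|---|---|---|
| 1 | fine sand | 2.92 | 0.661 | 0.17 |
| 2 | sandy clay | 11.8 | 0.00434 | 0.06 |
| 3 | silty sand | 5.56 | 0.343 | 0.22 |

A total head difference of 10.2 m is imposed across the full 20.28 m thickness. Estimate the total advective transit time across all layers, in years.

With flow normal to the layers, continuity requires the same specific discharge q through every layer.
Σ(b_i/K_i) = 2.92/0.661 + 11.8/0.00434 + 5.56/0.343 = 2740 d.
q = Δh / Σ(b_i/K_i) = 10.2 / 2740 = 0.003723 m/day.
In each layer the seepage velocity is v_i = q/n_i, so the layer transit time is t_i = b_i·n_i / q:
  layer 1 (fine sand): t_1 = 2.92 × 0.17 / 0.003723 = 133.3 d
  layer 2 (sandy clay): t_2 = 11.8 × 0.06 / 0.003723 = 190.2 d
  layer 3 (silty sand): t_3 = 5.56 × 0.22 / 0.003723 = 328.5 d
Total t = Σ t_i = 652.0 days = 1.785 years.

1.79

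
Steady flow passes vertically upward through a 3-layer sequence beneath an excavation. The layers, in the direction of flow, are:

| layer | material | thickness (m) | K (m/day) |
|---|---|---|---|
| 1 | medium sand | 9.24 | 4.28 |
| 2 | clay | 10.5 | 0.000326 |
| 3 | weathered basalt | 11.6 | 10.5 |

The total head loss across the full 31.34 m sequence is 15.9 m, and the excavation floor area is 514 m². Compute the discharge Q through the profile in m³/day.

Flow is perpendicular to layering, so the layers act in series and the equivalent K is the thickness-weighted harmonic mean.
Total thickness L = 9.24 + 10.5 + 11.6 = 31.34 m.
Σ(b_i/K_i) = 9.24/4.28 + 10.5/0.000326 + 11.6/10.5 = 32212 d.
K_eq = L / Σ(b_i/K_i) = 31.34 / 32212 = 0.0009729 m/day.
Q = K_eq · A · (Δh/L) = 0.0009729 × 514 × (15.9/31.34) = 0.2537 m³/day.

0.254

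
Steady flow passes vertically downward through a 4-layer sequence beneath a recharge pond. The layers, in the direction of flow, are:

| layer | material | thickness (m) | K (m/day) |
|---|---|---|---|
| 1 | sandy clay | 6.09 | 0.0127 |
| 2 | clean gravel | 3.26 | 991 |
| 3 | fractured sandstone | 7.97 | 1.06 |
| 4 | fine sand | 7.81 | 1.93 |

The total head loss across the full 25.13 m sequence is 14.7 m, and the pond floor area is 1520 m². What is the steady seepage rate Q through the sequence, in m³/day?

45.5

Flow is perpendicular to layering, so the layers act in series and the equivalent K is the thickness-weighted harmonic mean.
Total thickness L = 6.09 + 3.26 + 7.97 + 7.81 = 25.13 m.
Σ(b_i/K_i) = 6.09/0.0127 + 3.26/991 + 7.97/1.06 + 7.81/1.93 = 491.1 d.
K_eq = L / Σ(b_i/K_i) = 25.13 / 491.1 = 0.05117 m/day.
Q = K_eq · A · (Δh/L) = 0.05117 × 1520 × (14.7/25.13) = 45.50 m³/day.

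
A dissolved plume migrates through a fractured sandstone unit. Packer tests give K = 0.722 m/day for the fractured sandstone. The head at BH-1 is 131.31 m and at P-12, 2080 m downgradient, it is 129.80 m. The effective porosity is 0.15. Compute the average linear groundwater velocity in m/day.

Hydraulic gradient i = (131.31 − 129.80) / 2080 = 1.51 / 2080 = 0.0007260.
Darcy flux q = K · i = 0.7220 × 0.0007260 = 0.0005241 m/day.
Seepage velocity v = q / n_e = 0.0005241 / 0.15 = 0.003494 m/day.

0.00349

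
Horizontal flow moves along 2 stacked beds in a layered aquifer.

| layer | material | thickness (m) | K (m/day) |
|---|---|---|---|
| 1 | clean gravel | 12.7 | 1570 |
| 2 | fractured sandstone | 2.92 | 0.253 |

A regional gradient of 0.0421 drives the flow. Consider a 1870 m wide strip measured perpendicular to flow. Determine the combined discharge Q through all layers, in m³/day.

1.57e+06

Flow is parallel to layering, so each bed carries its own Darcy discharge and the transmissivities add.
Σ(K_i·b_i) = 1570×12.7 + 0.253×2.92 = 19940 m²/day.
Hydraulic gradient i = 0.0421.
Q = Σ(K_i·b_i) · W · i = 19940 × 1870 × 0.04210 = 1.570e+06 m³/day.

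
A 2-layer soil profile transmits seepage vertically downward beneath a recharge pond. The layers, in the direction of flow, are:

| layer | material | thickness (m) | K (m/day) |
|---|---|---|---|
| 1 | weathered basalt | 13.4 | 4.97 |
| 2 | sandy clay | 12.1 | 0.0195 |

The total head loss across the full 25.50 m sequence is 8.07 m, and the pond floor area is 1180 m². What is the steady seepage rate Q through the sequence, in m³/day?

15.3

Flow is perpendicular to layering, so the layers act in series and the equivalent K is the thickness-weighted harmonic mean.
Total thickness L = 13.4 + 12.1 = 25.50 m.
Σ(b_i/K_i) = 13.4/4.97 + 12.1/0.0195 = 623.2 d.
K_eq = L / Σ(b_i/K_i) = 25.50 / 623.2 = 0.04092 m/day.
Q = K_eq · A · (Δh/L) = 0.04092 × 1180 × (8.07/25.50) = 15.28 m³/day.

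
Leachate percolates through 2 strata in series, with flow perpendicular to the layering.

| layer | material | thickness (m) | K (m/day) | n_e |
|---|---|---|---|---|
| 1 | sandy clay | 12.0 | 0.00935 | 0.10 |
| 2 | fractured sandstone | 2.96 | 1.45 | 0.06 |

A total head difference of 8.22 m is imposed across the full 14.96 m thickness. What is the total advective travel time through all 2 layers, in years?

With flow normal to the layers, continuity requires the same specific discharge q through every layer.
Σ(b_i/K_i) = 12.0/0.00935 + 2.96/1.45 = 1285 d.
q = Δh / Σ(b_i/K_i) = 8.22 / 1285 = 0.006395 m/day.
In each layer the seepage velocity is v_i = q/n_i, so the layer transit time is t_i = b_i·n_i / q:
  layer 1 (sandy clay): t_1 = 12.0 × 0.10 / 0.006395 = 187.7 d
  layer 2 (fractured sandstone): t_2 = 2.96 × 0.06 / 0.006395 = 27.77 d
Total t = Σ t_i = 215.4 days = 0.5898 years.

0.590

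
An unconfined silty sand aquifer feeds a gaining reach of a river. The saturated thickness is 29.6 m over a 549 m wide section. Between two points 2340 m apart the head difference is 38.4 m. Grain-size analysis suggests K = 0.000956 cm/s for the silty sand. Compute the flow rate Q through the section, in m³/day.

Convert K: 0.000956 cm/s × 864 = 0.8260 m/day.
Cross-sectional area A = 549 × 29.6 = 16250 m².
Hydraulic gradient i = Δh / L = 38.4 / 2340 = 0.01641.
Darcy's law: Q = K · A · i = 0.8260 × 16250 × 0.01641 = 220.3 m³/day.

220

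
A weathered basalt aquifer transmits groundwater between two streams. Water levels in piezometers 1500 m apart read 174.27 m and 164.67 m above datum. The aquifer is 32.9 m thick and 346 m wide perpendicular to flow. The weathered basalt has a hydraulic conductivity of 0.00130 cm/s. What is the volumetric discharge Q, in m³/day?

Convert K: 0.00130 cm/s × 864 = 1.123 m/day.
Cross-sectional area A = 346 × 32.9 = 11383 m².
Hydraulic gradient i = (174.27 − 164.67) / 1500 = 9.6 / 1500 = 0.006400.
Darcy's law: Q = K · A · i = 1.123 × 11383 × 0.006400 = 81.83 m³/day.

81.8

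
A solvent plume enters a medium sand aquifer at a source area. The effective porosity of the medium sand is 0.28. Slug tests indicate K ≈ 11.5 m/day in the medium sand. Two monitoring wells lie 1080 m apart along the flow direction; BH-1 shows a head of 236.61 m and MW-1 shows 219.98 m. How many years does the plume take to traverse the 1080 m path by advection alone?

Hydraulic gradient i = (236.61 − 219.98) / 1080 = 16.63 / 1080 = 0.01540.
Darcy flux q = K · i = 11.50 × 0.01540 = 0.1771 m/day.
Seepage velocity v = q / n_e = 0.1771 / 0.28 = 0.6324 m/day.
Travel time t = L / v = 1080 / 0.6324 = 1708 days = 4.675 years.

4.68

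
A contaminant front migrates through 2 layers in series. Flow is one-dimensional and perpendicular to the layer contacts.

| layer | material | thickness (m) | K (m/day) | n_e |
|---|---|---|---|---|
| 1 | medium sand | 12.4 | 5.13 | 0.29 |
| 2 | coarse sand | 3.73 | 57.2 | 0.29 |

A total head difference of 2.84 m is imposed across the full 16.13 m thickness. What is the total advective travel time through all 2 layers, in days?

4.09

With flow normal to the layers, continuity requires the same specific discharge q through every layer.
Σ(b_i/K_i) = 12.4/5.13 + 3.73/57.2 = 2.482 d.
q = Δh / Σ(b_i/K_i) = 2.84 / 2.482 = 1.144 m/day.
In each layer the seepage velocity is v_i = q/n_i, so the layer transit time is t_i = b_i·n_i / q:
  layer 1 (medium sand): t_1 = 12.4 × 0.29 / 1.144 = 3.143 d
  layer 2 (coarse sand): t_2 = 3.73 × 0.29 / 1.144 = 0.9455 d
Total t = Σ t_i = 4.089 days.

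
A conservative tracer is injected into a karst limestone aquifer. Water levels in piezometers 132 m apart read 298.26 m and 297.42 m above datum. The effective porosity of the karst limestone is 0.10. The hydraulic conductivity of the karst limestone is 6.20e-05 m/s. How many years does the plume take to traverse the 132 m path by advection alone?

Convert K: 6.20e-05 m/s × 86400 = 5.357 m/day.
Hydraulic gradient i = (298.26 − 297.42) / 132 = 0.84 / 132 = 0.006364.
Darcy flux q = K · i = 5.357 × 0.006364 = 0.03409 m/day.
Seepage velocity v = q / n_e = 0.03409 / 0.10 = 0.3409 m/day.
Travel time t = L / v = 132 / 0.3409 = 387.2 days = 1.060 years.

1.06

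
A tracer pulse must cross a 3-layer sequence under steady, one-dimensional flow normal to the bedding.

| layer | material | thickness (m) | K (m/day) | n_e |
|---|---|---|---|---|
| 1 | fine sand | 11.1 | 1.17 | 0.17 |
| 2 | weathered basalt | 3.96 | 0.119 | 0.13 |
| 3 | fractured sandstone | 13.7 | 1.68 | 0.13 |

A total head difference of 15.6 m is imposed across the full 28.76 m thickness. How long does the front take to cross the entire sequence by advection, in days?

With flow normal to the layers, continuity requires the same specific discharge q through every layer.
Σ(b_i/K_i) = 11.1/1.17 + 3.96/0.119 + 13.7/1.68 = 50.92 d.
q = Δh / Σ(b_i/K_i) = 15.6 / 50.92 = 0.3064 m/day.
In each layer the seepage velocity is v_i = q/n_i, so the layer transit time is t_i = b_i·n_i / q:
  layer 1 (fine sand): t_1 = 11.1 × 0.17 / 0.3064 = 6.159 d
  layer 2 (weathered basalt): t_2 = 3.96 × 0.13 / 0.3064 = 1.680 d
  layer 3 (fractured sandstone): t_3 = 13.7 × 0.13 / 0.3064 = 5.813 d
Total t = Σ t_i = 13.65 days.

13.7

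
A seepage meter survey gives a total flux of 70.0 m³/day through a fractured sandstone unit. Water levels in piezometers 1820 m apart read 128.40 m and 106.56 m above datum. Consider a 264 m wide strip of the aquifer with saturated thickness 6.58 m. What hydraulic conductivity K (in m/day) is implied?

3.36

Cross-sectional area A = 264 × 6.58 = 1737 m².
Hydraulic gradient i = (128.40 − 106.56) / 1820 = 21.84 / 1820 = 0.01200.
From Q = K·A·i, K = Q / (A·i) = 70.0 / (1737 × 0.01200) = 3.358 m/day.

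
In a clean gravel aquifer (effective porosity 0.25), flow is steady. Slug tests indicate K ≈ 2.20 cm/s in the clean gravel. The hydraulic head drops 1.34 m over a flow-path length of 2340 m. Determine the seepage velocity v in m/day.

Convert K: 2.20 cm/s × 864 = 1901 m/day.
Hydraulic gradient i = Δh / L = 1.34 / 2340 = 0.0005726.
Darcy flux q = K · i = 1901 × 0.0005726 = 1.088 m/day.
Seepage velocity v = q / n_e = 1.088 / 0.25 = 4.354 m/day.

4.35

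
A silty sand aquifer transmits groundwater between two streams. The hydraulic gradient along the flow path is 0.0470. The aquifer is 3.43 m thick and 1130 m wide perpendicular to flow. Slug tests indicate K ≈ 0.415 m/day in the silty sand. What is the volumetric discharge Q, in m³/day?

75.6

Cross-sectional area A = 1130 × 3.43 = 3876 m².
Hydraulic gradient i = 0.0470.
Darcy's law: Q = K · A · i = 0.4150 × 3876 × 0.04700 = 75.60 m³/day.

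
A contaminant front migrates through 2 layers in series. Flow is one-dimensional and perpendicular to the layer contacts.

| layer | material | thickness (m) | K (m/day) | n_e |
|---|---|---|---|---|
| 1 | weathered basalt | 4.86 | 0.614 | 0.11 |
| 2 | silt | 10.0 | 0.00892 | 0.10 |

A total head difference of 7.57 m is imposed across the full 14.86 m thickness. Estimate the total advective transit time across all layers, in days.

With flow normal to the layers, continuity requires the same specific discharge q through every layer.
Σ(b_i/K_i) = 4.86/0.614 + 10.0/0.00892 = 1129 d.
q = Δh / Σ(b_i/K_i) = 7.57 / 1129 = 0.006705 m/day.
In each layer the seepage velocity is v_i = q/n_i, so the layer transit time is t_i = b_i·n_i / q:
  layer 1 (weathered basalt): t_1 = 4.86 × 0.11 / 0.006705 = 79.73 d
  layer 2 (silt): t_2 = 10.0 × 0.10 / 0.006705 = 149.1 d
Total t = Σ t_i = 228.9 days.

229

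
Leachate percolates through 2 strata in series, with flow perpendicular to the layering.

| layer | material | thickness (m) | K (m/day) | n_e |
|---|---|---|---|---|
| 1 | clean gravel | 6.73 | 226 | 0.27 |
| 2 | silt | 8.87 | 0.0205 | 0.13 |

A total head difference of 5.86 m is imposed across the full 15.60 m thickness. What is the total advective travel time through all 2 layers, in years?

With flow normal to the layers, continuity requires the same specific discharge q through every layer.
Σ(b_i/K_i) = 6.73/226 + 8.87/0.0205 = 432.7 d.
q = Δh / Σ(b_i/K_i) = 5.86 / 432.7 = 0.01354 m/day.
In each layer the seepage velocity is v_i = q/n_i, so the layer transit time is t_i = b_i·n_i / q:
  layer 1 (clean gravel): t_1 = 6.73 × 0.27 / 0.01354 = 134.2 d
  layer 2 (silt): t_2 = 8.87 × 0.13 / 0.01354 = 85.15 d
Total t = Σ t_i = 219.3 days = 0.6005 years.

0.600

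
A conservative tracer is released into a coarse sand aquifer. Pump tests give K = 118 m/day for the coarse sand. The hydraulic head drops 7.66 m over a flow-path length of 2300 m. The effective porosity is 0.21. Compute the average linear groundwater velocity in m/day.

Hydraulic gradient i = Δh / L = 7.66 / 2300 = 0.003330.
Darcy flux q = K · i = 118.0 × 0.003330 = 0.3930 m/day.
Seepage velocity v = q / n_e = 0.3930 / 0.21 = 1.871 m/day.

1.87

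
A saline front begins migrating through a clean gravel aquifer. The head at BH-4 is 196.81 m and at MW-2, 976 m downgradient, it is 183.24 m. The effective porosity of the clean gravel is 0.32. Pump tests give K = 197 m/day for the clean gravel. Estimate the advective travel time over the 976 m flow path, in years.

0.312

Hydraulic gradient i = (196.81 − 183.24) / 976 = 13.57 / 976 = 0.01390.
Darcy flux q = K · i = 197.0 × 0.01390 = 2.739 m/day.
Seepage velocity v = q / n_e = 2.739 / 0.32 = 8.559 m/day.
Travel time t = L / v = 976 / 8.559 = 114.0 days = 0.3122 years.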